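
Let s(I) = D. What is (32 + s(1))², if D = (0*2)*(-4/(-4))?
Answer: 1024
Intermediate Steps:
D = 0 (D = 0*(-4*(-¼)) = 0*1 = 0)
s(I) = 0
(32 + s(1))² = (32 + 0)² = 32² = 1024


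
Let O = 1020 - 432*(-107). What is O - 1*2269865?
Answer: -2222621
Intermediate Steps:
O = 47244 (O = 1020 + 46224 = 47244)
O - 1*2269865 = 47244 - 1*2269865 = 47244 - 2269865 = -2222621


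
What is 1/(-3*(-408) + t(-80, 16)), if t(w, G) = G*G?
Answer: 1/1480 ≈ 0.00067568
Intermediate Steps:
t(w, G) = G²
1/(-3*(-408) + t(-80, 16)) = 1/(-3*(-408) + 16²) = 1/(1224 + 256) = 1/1480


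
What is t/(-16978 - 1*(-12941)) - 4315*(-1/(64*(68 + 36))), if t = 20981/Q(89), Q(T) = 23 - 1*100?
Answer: 1480962971/2069010944 ≈ 0.71578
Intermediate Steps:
Q(T) = -77 (Q(T) = 23 - 100 = -77)
t = -20981/77 (t = 20981/(-77) = 20981*(-1/77) = -20981/77 ≈ -272.48)
t/(-16978 - 1*(-12941)) - 4315*(-1/(64*(68 + 36))) = -20981/(77*(-16978 - 1*(-12941))) - 4315*(-1/(64*(68 + 36))) = -20981/(77*(-16978 + 12941)) - 4315/((-64*104)) = -20981/77/(-4037) - 4315/(-6656) = -20981/77*(-1/4037) - 4315*(-1/6656) = 20981/310849 + 4315/6656 = 1480962971/2069010944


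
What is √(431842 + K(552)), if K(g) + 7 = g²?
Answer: √736539 ≈ 858.22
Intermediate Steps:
K(g) = -7 + g²
√(431842 + K(552)) = √(431842 + (-7 + 552²)) = √(431842 + (-7 + 304704)) = √(431842 + 304697) = √736539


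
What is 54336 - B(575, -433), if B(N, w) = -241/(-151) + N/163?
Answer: 1337245860/24613 ≈ 54331.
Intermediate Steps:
B(N, w) = 241/151 + N/163 (B(N, w) = -241*(-1/151) + N*(1/163) = 241/151 + N/163)
54336 - B(575, -433) = 54336 - (241/151 + (1/163)*575) = 54336 - (241/151 + 575/163) = 54336 - 1*126108/24613 = 54336 - 126108/24613 = 1337245860/24613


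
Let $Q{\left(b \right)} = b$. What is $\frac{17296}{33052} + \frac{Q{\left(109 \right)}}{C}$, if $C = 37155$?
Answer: $\frac{161558887}{307011765} \approx 0.52623$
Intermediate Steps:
$\frac{17296}{33052} + \frac{Q{\left(109 \right)}}{C} = \frac{17296}{33052} + \frac{109}{37155} = 17296 \cdot \frac{1}{33052} + 109 \cdot \frac{1}{37155} = \frac{4324}{8263} + \frac{109}{37155} = \frac{161558887}{307011765}$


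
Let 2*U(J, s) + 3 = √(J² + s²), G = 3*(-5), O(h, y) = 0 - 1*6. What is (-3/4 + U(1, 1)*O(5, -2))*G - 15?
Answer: -555/4 + 45*√2 ≈ -75.110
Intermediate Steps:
O(h, y) = -6 (O(h, y) = 0 - 6 = -6)
G = -15
U(J, s) = -3/2 + √(J² + s²)/2
(-3/4 + U(1, 1)*O(5, -2))*G - 15 = (-3/4 + (-3/2 + √(1² + 1²)/2)*(-6))*(-15) - 15 = (-3*¼ + (-3/2 + √(1 + 1)/2)*(-6))*(-15) - 15 = (-¾ + (-3/2 + √2/2)*(-6))*(-15) - 15 = (-¾ + (9 - 3*√2))*(-15) - 15 = (33/4 - 3*√2)*(-15) - 15 = (-495/4 + 45*√2) - 15 = -555/4 + 45*√2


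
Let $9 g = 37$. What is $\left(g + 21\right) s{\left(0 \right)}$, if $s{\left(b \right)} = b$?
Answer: $0$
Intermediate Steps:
$g = \frac{37}{9}$ ($g = \frac{1}{9} \cdot 37 = \frac{37}{9} \approx 4.1111$)
$\left(g + 21\right) s{\left(0 \right)} = \left(\frac{37}{9} + 21\right) 0 = \frac{226}{9} \cdot 0 = 0$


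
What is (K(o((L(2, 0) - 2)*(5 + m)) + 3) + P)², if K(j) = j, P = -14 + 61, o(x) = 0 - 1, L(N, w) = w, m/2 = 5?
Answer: 2401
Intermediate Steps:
m = 10 (m = 2*5 = 10)
o(x) = -1
P = 47
(K(o((L(2, 0) - 2)*(5 + m)) + 3) + P)² = ((-1 + 3) + 47)² = (2 + 47)² = 49² = 2401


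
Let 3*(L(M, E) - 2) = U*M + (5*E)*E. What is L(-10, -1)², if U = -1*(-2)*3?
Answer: 2401/9 ≈ 266.78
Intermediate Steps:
U = 6 (U = 2*3 = 6)
L(M, E) = 2 + 2*M + 5*E²/3 (L(M, E) = 2 + (6*M + (5*E)*E)/3 = 2 + (6*M + 5*E²)/3 = 2 + (5*E² + 6*M)/3 = 2 + (2*M + 5*E²/3) = 2 + 2*M + 5*E²/3)
L(-10, -1)² = (2 + 2*(-10) + (5/3)*(-1)²)² = (2 - 20 + (5/3)*1)² = (2 - 20 + 5/3)² = (-49/3)² = 2401/9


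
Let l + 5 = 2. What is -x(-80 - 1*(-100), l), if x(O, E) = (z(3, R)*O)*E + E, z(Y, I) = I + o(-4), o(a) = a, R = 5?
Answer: 63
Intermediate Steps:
l = -3 (l = -5 + 2 = -3)
z(Y, I) = -4 + I (z(Y, I) = I - 4 = -4 + I)
x(O, E) = E + E*O (x(O, E) = ((-4 + 5)*O)*E + E = (1*O)*E + E = O*E + E = E*O + E = E + E*O)
-x(-80 - 1*(-100), l) = -(-3)*(1 + (-80 - 1*(-100))) = -(-3)*(1 + (-80 + 100)) = -(-3)*(1 + 20) = -(-3)*21 = -1*(-63) = 63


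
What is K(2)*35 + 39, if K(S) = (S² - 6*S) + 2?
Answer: -171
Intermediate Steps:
K(S) = 2 + S² - 6*S
K(2)*35 + 39 = (2 + 2² - 6*2)*35 + 39 = (2 + 4 - 12)*35 + 39 = -6*35 + 39 = -210 + 39 = -171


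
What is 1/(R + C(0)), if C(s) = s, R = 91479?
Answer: 1/91479 ≈ 1.0931e-5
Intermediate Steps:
1/(R + C(0)) = 1/(91479 + 0) = 1/91479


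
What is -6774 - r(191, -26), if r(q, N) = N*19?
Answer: -6280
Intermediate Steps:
r(q, N) = 19*N
-6774 - r(191, -26) = -6774 - 19*(-26) = -6774 - 1*(-494) = -6774 + 494 = -6280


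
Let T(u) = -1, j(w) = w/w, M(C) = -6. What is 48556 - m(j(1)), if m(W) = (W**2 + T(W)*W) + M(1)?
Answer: 48562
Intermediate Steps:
j(w) = 1
m(W) = -6 + W**2 - W (m(W) = (W**2 - W) - 6 = -6 + W**2 - W)
48556 - m(j(1)) = 48556 - (-6 + 1**2 - 1*1) = 48556 - (-6 + 1 - 1) = 48556 - 1*(-6) = 48556 + 6 = 48562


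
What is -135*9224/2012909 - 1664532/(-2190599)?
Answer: 622729944828/4409476442491 ≈ 0.14123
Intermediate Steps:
-135*9224/2012909 - 1664532/(-2190599) = -1245240*1/2012909 - 1664532*(-1/2190599) = -1245240/2012909 + 1664532/2190599 = 622729944828/4409476442491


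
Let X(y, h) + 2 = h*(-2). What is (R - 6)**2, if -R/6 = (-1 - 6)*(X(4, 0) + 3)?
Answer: 1296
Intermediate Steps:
X(y, h) = -2 - 2*h (X(y, h) = -2 + h*(-2) = -2 - 2*h)
R = 42 (R = -6*(-1 - 6)*((-2 - 2*0) + 3) = -(-42)*((-2 + 0) + 3) = -(-42)*(-2 + 3) = -(-42) = -6*(-7) = 42)
(R - 6)**2 = (42 - 6)**2 = 36**2 = 1296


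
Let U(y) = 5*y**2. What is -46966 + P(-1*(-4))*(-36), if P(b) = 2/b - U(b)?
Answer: -44104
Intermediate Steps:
P(b) = -5*b**2 + 2/b (P(b) = 2/b - 5*b**2 = -5*b**2 + 2/b)
-46966 + P(-1*(-4))*(-36) = -46966 + ((2 - 5*(-1*(-4))**3)/((-1*(-4))))*(-36) = -46966 + ((2 - 5*4**3)/4)*(-36) = -46966 + ((2 - 5*64)/4)*(-36) = -46966 + ((2 - 320)/4)*(-36) = -46966 + ((1/4)*(-318))*(-36) = -46966 - 159/2*(-36) = -46966 + 2862 = -44104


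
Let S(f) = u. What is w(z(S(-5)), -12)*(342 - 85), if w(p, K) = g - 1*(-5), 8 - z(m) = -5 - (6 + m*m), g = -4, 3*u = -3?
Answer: 257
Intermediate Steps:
u = -1 (u = (⅓)*(-3) = -1)
S(f) = -1
z(m) = 19 + m² (z(m) = 8 - (-5 - (6 + m*m)) = 8 - (-5 - (6 + m²)) = 8 - (-5 + (-6 - m²)) = 8 - (-11 - m²) = 8 + (11 + m²) = 19 + m²)
w(p, K) = 1 (w(p, K) = -4 - 1*(-5) = -4 + 5 = 1)
w(z(S(-5)), -12)*(342 - 85) = 1*(342 - 85) = 1*257 = 257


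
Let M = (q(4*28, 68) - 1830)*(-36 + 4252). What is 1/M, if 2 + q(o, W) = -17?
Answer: -1/7795384 ≈ -1.2828e-7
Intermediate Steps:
q(o, W) = -19 (q(o, W) = -2 - 17 = -19)
M = -7795384 (M = (-19 - 1830)*(-36 + 4252) = -1849*4216 = -7795384)
1/M = 1/(-7795384) = -1/7795384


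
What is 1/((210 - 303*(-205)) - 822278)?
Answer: -1/759953 ≈ -1.3159e-6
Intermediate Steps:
1/((210 - 303*(-205)) - 822278) = 1/((210 + 62115) - 822278) = 1/(62325 - 822278) = 1/(-759953) = -1/759953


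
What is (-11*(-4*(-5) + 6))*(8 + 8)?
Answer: -4576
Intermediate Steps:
(-11*(-4*(-5) + 6))*(8 + 8) = -11*(20 + 6)*16 = -11*26*16 = -286*16 = -4576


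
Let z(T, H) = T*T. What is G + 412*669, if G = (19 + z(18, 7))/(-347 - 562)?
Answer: 250545509/909 ≈ 2.7563e+5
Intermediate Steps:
z(T, H) = T²
G = -343/909 (G = (19 + 18²)/(-347 - 562) = (19 + 324)/(-909) = 343*(-1/909) = -343/909 ≈ -0.37734)
G + 412*669 = -343/909 + 412*669 = -343/909 + 275628 = 250545509/909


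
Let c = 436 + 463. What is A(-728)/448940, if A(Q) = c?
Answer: 899/448940 ≈ 0.0020025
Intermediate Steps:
c = 899
A(Q) = 899
A(-728)/448940 = 899/448940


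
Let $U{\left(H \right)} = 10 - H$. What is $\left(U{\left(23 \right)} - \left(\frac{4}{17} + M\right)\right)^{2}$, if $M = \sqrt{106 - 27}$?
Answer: $\frac{73456}{289} + \frac{450 \sqrt{79}}{17} \approx 489.45$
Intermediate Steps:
$M = \sqrt{79} \approx 8.8882$
$\left(U{\left(23 \right)} - \left(\frac{4}{17} + M\right)\right)^{2} = \left(\left(10 - 23\right) + \left(\frac{44}{-187} - \sqrt{79}\right)\right)^{2} = \left(\left(10 - 23\right) + \left(44 \left(- \frac{1}{187}\right) - \sqrt{79}\right)\right)^{2} = \left(-13 - \left(\frac{4}{17} + \sqrt{79}\right)\right)^{2} = \left(- \frac{225}{17} - \sqrt{79}\right)^{2}$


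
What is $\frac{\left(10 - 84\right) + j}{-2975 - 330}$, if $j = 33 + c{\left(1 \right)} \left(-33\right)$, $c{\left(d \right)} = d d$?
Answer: $\frac{74}{3305} \approx 0.02239$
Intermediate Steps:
$c{\left(d \right)} = d^{2}$
$j = 0$ ($j = 33 + 1^{2} \left(-33\right) = 33 + 1 \left(-33\right) = 33 - 33 = 0$)
$\frac{\left(10 - 84\right) + j}{-2975 - 330} = \frac{\left(10 - 84\right) + 0}{-2975 - 330} = \frac{\left(10 - 84\right) + 0}{-3305} = \left(-74 + 0\right) \left(- \frac{1}{3305}\right) = \left(-74\right) \left(- \frac{1}{3305}\right) = \frac{74}{3305}$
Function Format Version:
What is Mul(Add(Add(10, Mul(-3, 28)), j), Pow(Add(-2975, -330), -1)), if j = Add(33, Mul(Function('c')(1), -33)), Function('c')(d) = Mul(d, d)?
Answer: Rational(74, 3305) ≈ 0.022390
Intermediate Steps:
Function('c')(d) = Pow(d, 2)
j = 0 (j = Add(33, Mul(Pow(1, 2), -33)) = Add(33, Mul(1, -33)) = Add(33, -33) = 0)
Mul(Add(Add(10, Mul(-3, 28)), j), Pow(Add(-2975, -330), -1)) = Mul(Add(Add(10, Mul(-3, 28)), 0), Pow(Add(-2975, -330), -1)) = Mul(Add(Add(10, -84), 0), Pow(-3305, -1)) = Mul(Add(-74, 0), Rational(-1, 3305)) = Mul(-74, Rational(-1, 3305)) = Rational(74, 3305)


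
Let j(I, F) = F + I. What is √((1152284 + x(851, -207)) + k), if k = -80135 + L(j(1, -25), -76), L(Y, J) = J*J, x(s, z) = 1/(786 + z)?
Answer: 4*√22585290969/579 ≈ 1038.2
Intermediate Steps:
L(Y, J) = J²
k = -74359 (k = -80135 + (-76)² = -80135 + 5776 = -74359)
√((1152284 + x(851, -207)) + k) = √((1152284 + 1/(786 - 207)) - 74359) = √((1152284 + 1/579) - 74359) = √(667172437/579 - 74359) = √(624118576/579) = 4*√22585290969/579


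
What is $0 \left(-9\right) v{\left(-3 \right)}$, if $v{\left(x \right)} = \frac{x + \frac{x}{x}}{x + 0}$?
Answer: $0$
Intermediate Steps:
$v{\left(x \right)} = \frac{1 + x}{x}$ ($v{\left(x \right)} = \frac{x + 1}{x} = \frac{1 + x}{x}$)
$0 \left(-9\right) v{\left(-3 \right)} = 0 \left(-9\right) \frac{1 - 3}{-3} = 0 \left(\left(- \frac{1}{3}\right) \left(-2\right)\right) = 0 \cdot \frac{2}{3} = 0$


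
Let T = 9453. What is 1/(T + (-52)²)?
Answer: 1/12157 ≈ 8.2257e-5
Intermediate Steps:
1/(T + (-52)²) = 1/(9453 + (-52)²) = 1/(9453 + 2704) = 1/12157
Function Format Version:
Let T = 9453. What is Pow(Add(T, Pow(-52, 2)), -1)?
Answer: Rational(1, 12157) ≈ 8.2257e-5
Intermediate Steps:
Pow(Add(T, Pow(-52, 2)), -1) = Pow(Add(9453, Pow(-52, 2)), -1) = Pow(Add(9453, 2704), -1) = Pow(12157, -1) = Rational(1, 12157)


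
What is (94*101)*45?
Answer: 427230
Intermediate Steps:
(94*101)*45 = 9494*45 = 427230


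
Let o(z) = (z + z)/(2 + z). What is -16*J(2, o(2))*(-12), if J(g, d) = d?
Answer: 192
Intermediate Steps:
o(z) = 2*z/(2 + z) (o(z) = (2*z)/(2 + z) = 2*z/(2 + z))
-16*J(2, o(2))*(-12) = -32*2/(2 + 2)*(-12) = -32*2/4*(-12) = -16*1*(-12) = -16*(-12) = 192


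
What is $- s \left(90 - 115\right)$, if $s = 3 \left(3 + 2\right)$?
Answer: $375$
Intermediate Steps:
$s = 15$ ($s = 3 \cdot 5 = 15$)
$- s \left(90 - 115\right) = - 15 \left(90 - 115\right) = - 15 \left(-25\right) = \left(-1\right) \left(-375\right) = 375$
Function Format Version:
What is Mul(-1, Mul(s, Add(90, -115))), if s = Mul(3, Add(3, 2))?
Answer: 375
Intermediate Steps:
s = 15 (s = Mul(3, 5) = 15)
Mul(-1, Mul(s, Add(90, -115))) = Mul(-1, Mul(15, Add(90, -115))) = Mul(-1, Mul(15, -25)) = Mul(-1, -375) = 375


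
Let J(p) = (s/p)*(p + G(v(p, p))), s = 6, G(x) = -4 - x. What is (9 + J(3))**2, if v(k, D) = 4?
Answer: 1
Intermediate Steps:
J(p) = 6*(-8 + p)/p (J(p) = (6/p)*(p + (-4 - 1*4)) = (6/p)*(p + (-4 - 4)) = (6/p)*(p - 8) = (6/p)*(-8 + p) = 6*(-8 + p)/p)
(9 + J(3))**2 = (9 + (6 - 48/3))**2 = (9 + (6 - 48*1/3))**2 = (9 + (6 - 16))**2 = (9 - 10)**2 = (-1)**2 = 1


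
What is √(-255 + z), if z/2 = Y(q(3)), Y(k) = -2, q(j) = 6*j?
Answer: I*√259 ≈ 16.093*I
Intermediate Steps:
z = -4 (z = 2*(-2) = -4)
√(-255 + z) = √(-255 - 4) = √(-259) = I*√259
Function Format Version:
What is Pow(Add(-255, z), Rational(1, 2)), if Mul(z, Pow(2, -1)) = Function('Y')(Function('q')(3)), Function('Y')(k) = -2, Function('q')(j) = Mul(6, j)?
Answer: Mul(I, Pow(259, Rational(1, 2))) ≈ Mul(16.093, I)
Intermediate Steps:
z = -4 (z = Mul(2, -2) = -4)
Pow(Add(-255, z), Rational(1, 2)) = Pow(Add(-255, -4), Rational(1, 2)) = Pow(-259, Rational(1, 2)) = Mul(I, Pow(259, Rational(1, 2)))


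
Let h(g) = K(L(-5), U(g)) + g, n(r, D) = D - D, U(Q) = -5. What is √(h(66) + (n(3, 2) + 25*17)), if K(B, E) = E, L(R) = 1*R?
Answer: 9*√6 ≈ 22.045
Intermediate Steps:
n(r, D) = 0
L(R) = R
h(g) = -5 + g
√(h(66) + (n(3, 2) + 25*17)) = √((-5 + 66) + (0 + 25*17)) = √(61 + (0 + 425)) = √(61 + 425) = √486 = 9*√6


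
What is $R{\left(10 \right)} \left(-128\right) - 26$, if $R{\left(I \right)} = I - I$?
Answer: $-26$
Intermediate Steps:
$R{\left(I \right)} = 0$
$R{\left(10 \right)} \left(-128\right) - 26 = 0 \left(-128\right) - 26 = 0 - 26 = -26$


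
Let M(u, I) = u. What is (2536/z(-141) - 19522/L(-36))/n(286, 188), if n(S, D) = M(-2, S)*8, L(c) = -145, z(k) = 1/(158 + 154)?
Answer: -57374081/1160 ≈ -49460.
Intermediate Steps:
z(k) = 1/312
n(S, D) = -16 (n(S, D) = -2*8 = -16)
(2536/z(-141) - 19522/L(-36))/n(286, 188) = (2536/(1/312) - 19522/(-145))/(-16) = (2536*312 - 19522*(-1/145))*(-1/16) = (791232 + 19522/145)*(-1/16) = (114748162/145)*(-1/16) = -57374081/1160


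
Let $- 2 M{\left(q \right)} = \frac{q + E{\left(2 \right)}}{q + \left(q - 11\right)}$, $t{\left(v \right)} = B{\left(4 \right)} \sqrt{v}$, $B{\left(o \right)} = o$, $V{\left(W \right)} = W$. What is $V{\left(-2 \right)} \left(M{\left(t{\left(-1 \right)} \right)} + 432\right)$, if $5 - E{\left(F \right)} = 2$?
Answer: $- \frac{159841}{185} - \frac{68 i}{185} \approx -864.01 - 0.36757 i$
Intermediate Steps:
$E{\left(F \right)} = 3$ ($E{\left(F \right)} = 5 - 2 = 3$)
$t{\left(v \right)} = 4 \sqrt{v}$
$M{\left(q \right)} = - \frac{3 + q}{2 \left(-11 + 2 q\right)}$ ($M{\left(q \right)} = - \frac{\left(q + 3\right) \frac{1}{q + \left(q - 11\right)}}{2} = - \frac{\left(3 + q\right) \frac{1}{q + \left(q - 11\right)}}{2} = - \frac{\left(3 + q\right) \frac{1}{q + \left(-11 + q\right)}}{2} = - \frac{\left(3 + q\right) \frac{1}{-11 + 2 q}}{2} = - \frac{\frac{1}{-11 + 2 q} \left(3 + q\right)}{2} = - \frac{3 + q}{2 \left(-11 + 2 q\right)}$)
$V{\left(-2 \right)} \left(M{\left(t{\left(-1 \right)} \right)} + 432\right) = - 2 \left(\frac{-3 - 4 \sqrt{-1}}{2 \left(-11 + 2 \cdot 4 \sqrt{-1}\right)} + 432\right) = - 2 \left(\frac{-3 - 4 i}{2 \left(-11 + 2 \cdot 4 i\right)} + 432\right) = - 2 \left(\frac{-3 - 4 i}{2 \left(-11 + 8 i\right)} + 432\right) = - 2 \left(\frac{\frac{-11 - 8 i}{185} \left(-3 - 4 i\right)}{2} + 432\right) = - 2 \left(\frac{\left(-11 - 8 i\right) \left(-3 - 4 i\right)}{370} + 432\right) = - 2 \left(432 + \frac{\left(-11 - 8 i\right) \left(-3 - 4 i\right)}{370}\right) = -864 - \frac{\left(-11 - 8 i\right) \left(-3 - 4 i\right)}{185}$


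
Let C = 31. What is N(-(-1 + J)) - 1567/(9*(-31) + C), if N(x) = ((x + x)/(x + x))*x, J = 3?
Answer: 1071/248 ≈ 4.3186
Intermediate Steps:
N(x) = x (N(x) = ((2*x)/((2*x)))*x = ((2*x)*(1/(2*x)))*x = 1*x = x)
N(-(-1 + J)) - 1567/(9*(-31) + C) = -(-1 + 3) - 1567/(9*(-31) + 31) = -1*2 - 1567/(-279 + 31) = -2 - 1567/(-248) = -2 - 1567*(-1/248) = -2 + 1567/248 = 1071/248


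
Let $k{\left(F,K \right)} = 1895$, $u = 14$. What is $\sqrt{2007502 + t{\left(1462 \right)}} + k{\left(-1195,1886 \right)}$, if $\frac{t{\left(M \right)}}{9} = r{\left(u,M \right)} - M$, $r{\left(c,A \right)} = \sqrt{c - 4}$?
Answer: $1895 + \sqrt{1994344 + 9 \sqrt{10}} \approx 3307.2$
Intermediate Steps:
$r{\left(c,A \right)} = \sqrt{-4 + c}$
$t{\left(M \right)} = - 9 M + 9 \sqrt{10}$ ($t{\left(M \right)} = 9 \left(\sqrt{-4 + 14} - M\right) = 9 \left(\sqrt{10} - M\right) = - 9 M + 9 \sqrt{10}$)
$\sqrt{2007502 + t{\left(1462 \right)}} + k{\left(-1195,1886 \right)} = \sqrt{2007502 + \left(\left(-9\right) 1462 + 9 \sqrt{10}\right)} + 1895 = \sqrt{2007502 - \left(13158 - 9 \sqrt{10}\right)} + 1895 = \sqrt{1994344 + 9 \sqrt{10}} + 1895 = 1895 + \sqrt{1994344 + 9 \sqrt{10}}$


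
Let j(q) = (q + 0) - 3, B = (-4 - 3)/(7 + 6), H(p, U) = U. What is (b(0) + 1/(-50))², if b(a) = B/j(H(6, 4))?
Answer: 131769/422500 ≈ 0.31188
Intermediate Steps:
B = -7/13 ≈ -0.53846
j(q) = -3 + q (j(q) = q - 3 = -3 + q)
b(a) = -7/13 (b(a) = -7/(13*(-3 + 4)) = -7/13/1 = -7/13*1 = -7/13)
(b(0) + 1/(-50))² = (-7/13 + 1/(-50))² = (-7/13 - 1/50)² = (-363/650)² = 131769/422500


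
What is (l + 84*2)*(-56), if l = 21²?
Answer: -34104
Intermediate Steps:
l = 441
(l + 84*2)*(-56) = (441 + 84*2)*(-56) = (441 + 168)*(-56) = 609*(-56) = -34104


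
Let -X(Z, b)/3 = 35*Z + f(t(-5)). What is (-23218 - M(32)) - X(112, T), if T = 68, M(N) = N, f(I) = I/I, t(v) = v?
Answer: -11487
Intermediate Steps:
f(I) = 1
X(Z, b) = -3 - 105*Z (X(Z, b) = -3*(35*Z + 1) = -3*(1 + 35*Z) = -3 - 105*Z)
(-23218 - M(32)) - X(112, T) = (-23218 - 1*32) - (-3 - 105*112) = (-23218 - 32) - (-3 - 11760) = -23250 - 1*(-11763) = -23250 + 11763 = -11487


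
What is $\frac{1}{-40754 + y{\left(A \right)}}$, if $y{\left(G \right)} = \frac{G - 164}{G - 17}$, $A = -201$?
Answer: $- \frac{218}{8884007} \approx -2.4538 \cdot 10^{-5}$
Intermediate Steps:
$y{\left(G \right)} = \frac{-164 + G}{-17 + G}$
$\frac{1}{-40754 + y{\left(A \right)}} = \frac{1}{-40754 + \frac{-164 - 201}{-17 - 201}} = \frac{1}{-40754 + \frac{1}{-218} \left(-365\right)} = \frac{1}{-40754 - - \frac{365}{218}} = \frac{1}{-40754 + \frac{365}{218}} = \frac{1}{- \frac{8884007}{218}} = - \frac{218}{8884007}$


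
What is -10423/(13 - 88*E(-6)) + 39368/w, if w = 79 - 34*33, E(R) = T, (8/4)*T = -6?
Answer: -3110875/41273 ≈ -75.373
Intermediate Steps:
T = -3 (T = (1/2)*(-6) = -3)
E(R) = -3
w = -1043 (w = 79 - 1122 = -1043)
-10423/(13 - 88*E(-6)) + 39368/w = -10423/(13 - 88*(-3)) + 39368/(-1043) = -10423/(13 + 264) + 39368*(-1/1043) = -10423/277 - 5624/149 = -3110875/41273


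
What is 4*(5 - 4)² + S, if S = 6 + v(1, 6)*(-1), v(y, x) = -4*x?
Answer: 34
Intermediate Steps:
S = 30 (S = 6 - 4*6*(-1) = 6 - 24*(-1) = 6 + 24 = 30)
4*(5 - 4)² + S = 4*(5 - 4)² + 30 = 4*1² + 30 = 4*1 + 30 = 4 + 30 = 34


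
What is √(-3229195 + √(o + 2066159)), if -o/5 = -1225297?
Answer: √(-3229195 + 2*√2048161) ≈ 1796.2*I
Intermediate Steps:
o = 6126485 (o = -5*(-1225297) = 6126485)
√(-3229195 + √(o + 2066159)) = √(-3229195 + √(6126485 + 2066159)) = √(-3229195 + √8192644) = √(-3229195 + 2*√2048161)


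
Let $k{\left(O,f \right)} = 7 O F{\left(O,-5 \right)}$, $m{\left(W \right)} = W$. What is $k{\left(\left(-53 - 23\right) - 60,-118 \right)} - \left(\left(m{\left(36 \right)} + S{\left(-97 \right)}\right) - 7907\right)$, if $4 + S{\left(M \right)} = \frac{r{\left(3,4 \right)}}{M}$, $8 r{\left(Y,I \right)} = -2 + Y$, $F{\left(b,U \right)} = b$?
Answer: $\frac{106581273}{776} \approx 1.3735 \cdot 10^{5}$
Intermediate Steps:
$r{\left(Y,I \right)} = - \frac{1}{4} + \frac{Y}{8}$ ($r{\left(Y,I \right)} = \frac{-2 + Y}{8} = - \frac{1}{4} + \frac{Y}{8}$)
$S{\left(M \right)} = -4 + \frac{1}{8 M}$ ($S{\left(M \right)} = -4 + \frac{- \frac{1}{4} + \frac{1}{8} \cdot 3}{M} = -4 + \frac{- \frac{1}{4} + \frac{3}{8}}{M} = -4 + \frac{1}{8 M}$)
$k{\left(O,f \right)} = 7 O^{2}$ ($k{\left(O,f \right)} = 7 O O = 7 O^{2}$)
$k{\left(\left(-53 - 23\right) - 60,-118 \right)} - \left(\left(m{\left(36 \right)} + S{\left(-97 \right)}\right) - 7907\right) = 7 \left(\left(-53 - 23\right) - 60\right)^{2} - \left(\left(36 - \left(4 - \frac{1}{8 \left(-97\right)}\right)\right) - 7907\right) = 7 \left(-76 - 60\right)^{2} - \left(\left(36 + \left(-4 + \frac{1}{8} \left(- \frac{1}{97}\right)\right)\right) - 7907\right) = 7 \left(-136\right)^{2} - \left(\left(36 - \frac{3105}{776}\right) - 7907\right) = 7 \cdot 18496 - \left(\left(36 - \frac{3105}{776}\right) - 7907\right) = 129472 - \left(\frac{24831}{776} - 7907\right) = 129472 - - \frac{6111001}{776} = 129472 + \frac{6111001}{776} = \frac{106581273}{776}$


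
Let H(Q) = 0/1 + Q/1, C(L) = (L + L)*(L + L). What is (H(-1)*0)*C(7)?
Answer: 0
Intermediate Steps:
C(L) = 4*L**2 (C(L) = (2*L)*(2*L) = 4*L**2)
H(Q) = Q (H(Q) = 0*1 + Q*1 = 0 + Q = Q)
(H(-1)*0)*C(7) = (-1*0)*(4*7**2) = 0*(4*49) = 0*196 = 0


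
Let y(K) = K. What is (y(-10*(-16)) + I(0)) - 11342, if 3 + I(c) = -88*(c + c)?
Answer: -11185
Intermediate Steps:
I(c) = -3 - 176*c (I(c) = -3 - 88*(c + c) = -3 - 176*c)
(y(-10*(-16)) + I(0)) - 11342 = (-10*(-16) + (-3 - 176*0)) - 11342 = (160 + (-3 + 0)) - 11342 = (160 - 3) - 11342 = 157 - 11342 = -11185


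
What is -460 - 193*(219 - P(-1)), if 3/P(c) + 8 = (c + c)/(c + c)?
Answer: -299668/7 ≈ -42810.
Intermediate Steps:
P(c) = -3/7 (P(c) = 3/(-8 + (c + c)/(c + c)) = 3/(-8 + (2*c)/((2*c))) = 3/(-8 + (2*c)*(1/(2*c))) = 3/(-8 + 1) = 3/(-7) = 3*(-1/7) = -3/7)
-460 - 193*(219 - P(-1)) = -460 - 193*(219 - 1*(-3/7)) = -460 - 193*(219 + 3/7) = -460 - 193*1536/7 = -460 - 296448/7 = -299668/7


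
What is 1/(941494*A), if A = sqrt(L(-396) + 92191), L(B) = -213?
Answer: sqrt(91978)/86596735132 ≈ 3.5022e-9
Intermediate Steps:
A = sqrt(91978) (A = sqrt(-213 + 92191) = sqrt(91978) ≈ 303.28)
1/(941494*A) = 1/(941494*(sqrt(91978))) = (sqrt(91978)/91978)/941494 = sqrt(91978)/86596735132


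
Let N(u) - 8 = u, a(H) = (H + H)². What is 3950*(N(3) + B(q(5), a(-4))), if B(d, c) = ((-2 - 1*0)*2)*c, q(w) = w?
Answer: -967750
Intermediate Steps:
a(H) = 4*H² (a(H) = (2*H)² = 4*H²)
B(d, c) = -4*c (B(d, c) = ((-2 + 0)*2)*c = (-2*2)*c = -4*c)
N(u) = 8 + u
3950*(N(3) + B(q(5), a(-4))) = 3950*((8 + 3) - 16*(-4)²) = 3950*(11 - 16*16) = 3950*(11 - 4*64) = 3950*(11 - 256) = 3950*(-245) = -967750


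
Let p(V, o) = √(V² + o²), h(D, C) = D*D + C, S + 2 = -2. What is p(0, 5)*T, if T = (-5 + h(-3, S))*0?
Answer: 0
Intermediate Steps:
S = -4 (S = -2 - 2 = -4)
h(D, C) = C + D² (h(D, C) = D² + C = C + D²)
T = 0 (T = (-5 + (-4 + (-3)²))*0 = (-5 + (-4 + 9))*0 = (-5 + 5)*0 = 0*0 = 0)
p(0, 5)*T = √(0² + 5²)*0 = √(0 + 25)*0 = √25*0 = 5*0 = 0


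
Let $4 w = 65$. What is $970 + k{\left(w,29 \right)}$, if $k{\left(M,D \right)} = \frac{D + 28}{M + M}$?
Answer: $\frac{63164}{65} \approx 971.75$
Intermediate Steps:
$w = \frac{65}{4}$ ($w = \frac{1}{4} \cdot 65 = \frac{65}{4} \approx 16.25$)
$k{\left(M,D \right)} = \frac{28 + D}{2 M}$
$970 + k{\left(w,29 \right)} = 970 + \frac{28 + 29}{2 \cdot \frac{65}{4}} = 970 + \frac{1}{2} \cdot \frac{4}{65} \cdot 57 = 970 + \frac{114}{65} = \frac{63164}{65}$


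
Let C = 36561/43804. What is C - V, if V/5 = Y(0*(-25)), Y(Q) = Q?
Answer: 36561/43804 ≈ 0.83465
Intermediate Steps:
V = 0 (V = 5*(0*(-25)) = 5*0 = 0)
C = 36561/43804 (C = 36561*(1/43804) = 36561/43804 ≈ 0.83465)
C - V = 36561/43804 - 1*0 = 36561/43804 + 0 = 36561/43804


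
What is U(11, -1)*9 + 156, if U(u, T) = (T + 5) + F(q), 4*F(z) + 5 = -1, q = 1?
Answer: 357/2 ≈ 178.50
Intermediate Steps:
F(z) = -3/2 (F(z) = -5/4 + (¼)*(-1) = -5/4 - ¼ = -3/2)
U(u, T) = 7/2 + T (U(u, T) = (T + 5) - 3/2 = (5 + T) - 3/2 = 7/2 + T)
U(11, -1)*9 + 156 = (7/2 - 1)*9 + 156 = (5/2)*9 + 156 = 45/2 + 156 = 357/2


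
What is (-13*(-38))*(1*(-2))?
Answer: -988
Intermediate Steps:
(-13*(-38))*(1*(-2)) = 494*(-2) = -988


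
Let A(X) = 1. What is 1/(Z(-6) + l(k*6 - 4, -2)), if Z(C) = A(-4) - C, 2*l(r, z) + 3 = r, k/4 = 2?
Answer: 2/55 ≈ 0.036364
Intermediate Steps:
k = 8 (k = 4*2 = 8)
l(r, z) = -3/2 + r/2
Z(C) = 1 - C
1/(Z(-6) + l(k*6 - 4, -2)) = 1/((1 - 1*(-6)) + (-3/2 + (8*6 - 4)/2)) = 1/((1 + 6) + (-3/2 + (48 - 4)/2)) = 1/(7 + (-3/2 + (1/2)*44)) = 1/(7 + (-3/2 + 22)) = 1/(7 + 41/2) = 1/(55/2) = 2/55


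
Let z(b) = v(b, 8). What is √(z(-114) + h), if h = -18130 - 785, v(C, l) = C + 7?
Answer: I*√19022 ≈ 137.92*I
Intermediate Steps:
v(C, l) = 7 + C
h = -18915
z(b) = 7 + b
√(z(-114) + h) = √((7 - 114) - 18915) = √(-107 - 18915) = √(-19022) = I*√19022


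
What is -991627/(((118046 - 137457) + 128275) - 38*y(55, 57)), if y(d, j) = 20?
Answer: -991627/108104 ≈ -9.1729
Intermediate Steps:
-991627/(((118046 - 137457) + 128275) - 38*y(55, 57)) = -991627/(((118046 - 137457) + 128275) - 38*20) = -991627/((-19411 + 128275) - 760) = -991627/(108864 - 760) = -991627/108104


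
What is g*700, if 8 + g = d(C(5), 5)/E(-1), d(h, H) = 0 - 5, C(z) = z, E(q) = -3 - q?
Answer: -3850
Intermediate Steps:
d(h, H) = -5
g = -11/2 (g = -8 - 5/(-3 - 1*(-1)) = -8 - 5/(-3 + 1) = -8 - 5/(-2) = -8 - 5*(-1/2) = -8 + 5/2 = -11/2 ≈ -5.5000)
g*700 = -11/2*700 = -3850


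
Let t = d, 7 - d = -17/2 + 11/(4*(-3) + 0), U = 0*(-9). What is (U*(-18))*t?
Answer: 0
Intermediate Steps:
U = 0
d = 197/12 (d = 7 - (-17/2 + 11/(4*(-3) + 0)) = 7 - (-17*1/2 + 11/(-12 + 0)) = 7 - (-17/2 + 11/(-12)) = 7 - (-17/2 + 11*(-1/12)) = 7 - (-17/2 - 11/12) = 7 - 1*(-113/12) = 7 + 113/12 = 197/12 ≈ 16.417)
t = 197/12 ≈ 16.417
(U*(-18))*t = (0*(-18))*(197/12) = 0*(197/12) = 0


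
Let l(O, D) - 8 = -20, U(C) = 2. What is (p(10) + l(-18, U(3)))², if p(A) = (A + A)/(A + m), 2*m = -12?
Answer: 49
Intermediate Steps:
m = -6 (m = (½)*(-12) = -6)
p(A) = 2*A/(-6 + A) (p(A) = (A + A)/(A - 6) = (2*A)/(-6 + A) = 2*A/(-6 + A))
l(O, D) = -12 (l(O, D) = 8 - 20 = -12)
(p(10) + l(-18, U(3)))² = (2*10/(-6 + 10) - 12)² = (2*10/4 - 12)² = (2*10*(¼) - 12)² = (5 - 12)² = (-7)² = 49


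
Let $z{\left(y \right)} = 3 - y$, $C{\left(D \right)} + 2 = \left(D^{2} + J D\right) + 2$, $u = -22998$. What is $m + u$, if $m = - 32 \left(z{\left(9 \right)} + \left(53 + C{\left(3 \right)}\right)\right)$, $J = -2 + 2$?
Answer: $-24790$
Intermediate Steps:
$J = 0$
$C{\left(D \right)} = D^{2}$ ($C{\left(D \right)} = -2 + \left(\left(D^{2} + 0 D\right) + 2\right) = -2 + \left(\left(D^{2} + 0\right) + 2\right) = -2 + \left(D^{2} + 2\right) = -2 + \left(2 + D^{2}\right) = D^{2}$)
$m = -1792$ ($m = - 32 \left(\left(3 - 9\right) + \left(53 + 3^{2}\right)\right) = - 32 \left(\left(3 - 9\right) + \left(53 + 9\right)\right) = - 32 \left(-6 + 62\right) = \left(-32\right) 56 = -1792$)
$m + u = -1792 - 22998 = -24790$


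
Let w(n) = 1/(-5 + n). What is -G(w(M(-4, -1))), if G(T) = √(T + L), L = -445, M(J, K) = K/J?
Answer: -I*√160721/19 ≈ -21.1*I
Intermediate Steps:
G(T) = √(-445 + T) (G(T) = √(T - 445) = √(-445 + T))
-G(w(M(-4, -1))) = -√(-445 + 1/(-5 - 1/(-4))) = -√(-445 + 1/(-5 - 1*(-¼))) = -√(-445 + 1/(-5 + ¼)) = -√(-445 + 1/(-19/4)) = -√(-445 - 4/19) = -√(-8459/19) = -I*√160721/19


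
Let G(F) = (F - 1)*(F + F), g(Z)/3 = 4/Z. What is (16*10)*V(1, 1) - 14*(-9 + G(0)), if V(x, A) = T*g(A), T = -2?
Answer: -3714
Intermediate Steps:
g(Z) = 12/Z (g(Z) = 3*(4/Z) = 12/Z)
V(x, A) = -24/A
G(F) = 2*F*(-1 + F) (G(F) = (-1 + F)*(2*F) = 2*F*(-1 + F))
(16*10)*V(1, 1) - 14*(-9 + G(0)) = (16*10)*(-24/1) - 14*(-9 + 2*0*(-1 + 0)) = 160*(-24*1) - 14*(-9 + 2*0*(-1)) = 160*(-24) - 14*(-9 + 0) = -3840 - 14*(-9) = -3840 + 126 = -3714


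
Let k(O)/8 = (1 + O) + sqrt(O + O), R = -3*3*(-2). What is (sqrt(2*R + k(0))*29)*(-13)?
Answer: -754*sqrt(11) ≈ -2500.7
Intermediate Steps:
R = 18 (R = -9*(-2) = 18)
k(O) = 8 + 8*O + 8*sqrt(2)*sqrt(O) (k(O) = 8*((1 + O) + sqrt(O + O)) = 8*((1 + O) + sqrt(2*O)) = 8*((1 + O) + sqrt(2)*sqrt(O)) = 8*(1 + O + sqrt(2)*sqrt(O)) = 8 + 8*O + 8*sqrt(2)*sqrt(O))
(sqrt(2*R + k(0))*29)*(-13) = (sqrt(2*18 + (8 + 8*0 + 8*sqrt(2)*sqrt(0)))*29)*(-13) = (sqrt(36 + (8 + 0 + 8*sqrt(2)*0))*29)*(-13) = (sqrt(36 + (8 + 0 + 0))*29)*(-13) = (sqrt(36 + 8)*29)*(-13) = (sqrt(44)*29)*(-13) = ((2*sqrt(11))*29)*(-13) = (58*sqrt(11))*(-13) = -754*sqrt(11)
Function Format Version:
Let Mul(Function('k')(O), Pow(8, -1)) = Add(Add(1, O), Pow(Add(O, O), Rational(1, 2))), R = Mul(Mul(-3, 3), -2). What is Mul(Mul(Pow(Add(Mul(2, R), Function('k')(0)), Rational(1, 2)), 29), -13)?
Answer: Mul(-754, Pow(11, Rational(1, 2))) ≈ -2500.7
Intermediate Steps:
R = 18 (R = Mul(-9, -2) = 18)
Function('k')(O) = Add(8, Mul(8, O), Mul(8, Pow(2, Rational(1, 2)), Pow(O, Rational(1, 2)))) (Function('k')(O) = Mul(8, Add(Add(1, O), Pow(Add(O, O), Rational(1, 2)))) = Mul(8, Add(Add(1, O), Pow(Mul(2, O), Rational(1, 2)))) = Mul(8, Add(Add(1, O), Mul(Pow(2, Rational(1, 2)), Pow(O, Rational(1, 2))))) = Mul(8, Add(1, O, Mul(Pow(2, Rational(1, 2)), Pow(O, Rational(1, 2))))) = Add(8, Mul(8, O), Mul(8, Pow(2, Rational(1, 2)), Pow(O, Rational(1, 2)))))
Mul(Mul(Pow(Add(Mul(2, R), Function('k')(0)), Rational(1, 2)), 29), -13) = Mul(Mul(Pow(Add(Mul(2, 18), Add(8, Mul(8, 0), Mul(8, Pow(2, Rational(1, 2)), Pow(0, Rational(1, 2))))), Rational(1, 2)), 29), -13) = Mul(Mul(Pow(Add(36, Add(8, 0, Mul(8, Pow(2, Rational(1, 2)), 0))), Rational(1, 2)), 29), -13) = Mul(Mul(Pow(Add(36, Add(8, 0, 0)), Rational(1, 2)), 29), -13) = Mul(Mul(Pow(Add(36, 8), Rational(1, 2)), 29), -13) = Mul(Mul(Pow(44, Rational(1, 2)), 29), -13) = Mul(Mul(Mul(2, Pow(11, Rational(1, 2))), 29), -13) = Mul(Mul(58, Pow(11, Rational(1, 2))), -13) = Mul(-754, Pow(11, Rational(1, 2)))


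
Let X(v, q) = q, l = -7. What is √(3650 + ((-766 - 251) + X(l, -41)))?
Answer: 36*√2 ≈ 50.912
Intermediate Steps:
√(3650 + ((-766 - 251) + X(l, -41))) = √(3650 + ((-766 - 251) - 41)) = √(3650 + (-1017 - 41)) = √(3650 - 1058) = √2592 = 36*√2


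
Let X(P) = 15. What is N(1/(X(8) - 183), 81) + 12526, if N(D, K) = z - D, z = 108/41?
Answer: 86297273/6888 ≈ 12529.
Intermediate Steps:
z = 108/41 (z = 108*(1/41) = 108/41 ≈ 2.6341)
N(D, K) = 108/41 - D
N(1/(X(8) - 183), 81) + 12526 = (108/41 - 1/(15 - 183)) + 12526 = (108/41 - 1/(-168)) + 12526 = (108/41 - 1*(-1/168)) + 12526 = (108/41 + 1/168) + 12526 = 18185/6888 + 12526 = 86297273/6888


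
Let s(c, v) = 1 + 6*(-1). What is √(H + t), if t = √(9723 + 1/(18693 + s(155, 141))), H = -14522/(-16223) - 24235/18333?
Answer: √(-357652285094010755856 + 3587399706434178285*√530574001)/28948515876 ≈ 9.9085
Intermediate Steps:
H = -126932579/297416259 (H = -14522*(-1/16223) - 24235*1/18333 = 14522/16223 - 24235/18333 = -126932579/297416259 ≈ -0.42678)
s(c, v) = -5 (s(c, v) = 1 - 6 = -5)
t = 5*√530574001/1168 (t = √(9723 + 1/(18693 - 5)) = √(9723 + 1/18688) = √(181703425/18688) = 5*√530574001/1168 ≈ 98.605)
√(H + t) = √(-126932579/297416259 + 5*√530574001/1168)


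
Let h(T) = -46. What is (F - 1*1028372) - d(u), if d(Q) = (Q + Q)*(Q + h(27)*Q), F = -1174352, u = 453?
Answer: 16266086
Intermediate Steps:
d(Q) = -90*Q**2 (d(Q) = (Q + Q)*(Q - 46*Q) = (2*Q)*(-45*Q) = -90*Q**2)
(F - 1*1028372) - d(u) = (-1174352 - 1*1028372) - (-90)*453**2 = (-1174352 - 1028372) - (-90)*205209 = -2202724 - 1*(-18468810) = -2202724 + 18468810 = 16266086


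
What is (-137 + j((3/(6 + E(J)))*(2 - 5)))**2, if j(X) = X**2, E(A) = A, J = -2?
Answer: 4456321/256 ≈ 17408.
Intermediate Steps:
(-137 + j((3/(6 + E(J)))*(2 - 5)))**2 = (-137 + ((3/(6 - 2))*(2 - 5))**2)**2 = (-137 + ((3/4)*(-3))**2)**2 = (-137 + (-9/4)**2)**2 = (-137 + 81/16)**2 = (-2111/16)**2 = 4456321/256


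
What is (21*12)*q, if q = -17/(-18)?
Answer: 238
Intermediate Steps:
q = 17/18 (q = -17*(-1/18) = 17/18 ≈ 0.94444)
(21*12)*q = (21*12)*(17/18) = 252*(17/18) = 238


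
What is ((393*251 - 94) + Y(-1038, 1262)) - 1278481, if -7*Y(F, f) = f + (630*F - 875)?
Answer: -7605971/7 ≈ -1.0866e+6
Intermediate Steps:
Y(F, f) = 125 - 90*F - f/7 (Y(F, f) = -(f + (630*F - 875))/7 = -(f + (-875 + 630*F))/7 = -(-875 + f + 630*F)/7 = 125 - 90*F - f/7)
((393*251 - 94) + Y(-1038, 1262)) - 1278481 = ((393*251 - 94) + (125 - 90*(-1038) - 1/7*1262)) - 1278481 = ((98643 - 94) + (125 + 93420 - 1262/7)) - 1278481 = (98549 + 653553/7) - 1278481 = 1343396/7 - 1278481 = -7605971/7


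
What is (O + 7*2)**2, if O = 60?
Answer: 5476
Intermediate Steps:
(O + 7*2)**2 = (60 + 7*2)**2 = (60 + 14)**2 = 74**2 = 5476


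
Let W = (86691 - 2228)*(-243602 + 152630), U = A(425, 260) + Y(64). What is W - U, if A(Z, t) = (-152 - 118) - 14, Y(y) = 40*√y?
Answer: -7683768072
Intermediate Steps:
A(Z, t) = -284 (A(Z, t) = -270 - 14 = -284)
U = 36 (U = -284 + 40*√64 = -284 + 40*8 = -284 + 320 = 36)
W = -7683768036 (W = 84463*(-90972) = -7683768036)
W - U = -7683768036 - 1*36 = -7683768036 - 36 = -7683768072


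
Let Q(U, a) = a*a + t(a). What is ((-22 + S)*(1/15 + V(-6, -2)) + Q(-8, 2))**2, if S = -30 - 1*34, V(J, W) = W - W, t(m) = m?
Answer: 16/225 ≈ 0.071111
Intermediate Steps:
V(J, W) = 0
S = -64 (S = -30 - 34 = -64)
Q(U, a) = a + a**2 (Q(U, a) = a*a + a = a**2 + a = a + a**2)
((-22 + S)*(1/15 + V(-6, -2)) + Q(-8, 2))**2 = ((-22 - 64)*(1/15 + 0) + 2*(1 + 2))**2 = (-86*(1*(1/15) + 0) + 2*3)**2 = (-86*(1/15 + 0) + 6)**2 = (-86*1/15 + 6)**2 = (-86/15 + 6)**2 = (4/15)**2 = 16/225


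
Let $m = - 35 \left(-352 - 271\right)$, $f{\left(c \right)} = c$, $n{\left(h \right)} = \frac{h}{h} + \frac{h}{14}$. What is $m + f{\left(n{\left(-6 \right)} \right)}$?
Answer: $\frac{152639}{7} \approx 21806.0$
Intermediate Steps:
$n{\left(h \right)} = 1 + \frac{h}{14}$ ($n{\left(h \right)} = 1 + h \frac{1}{14} = 1 + \frac{h}{14}$)
$m = 21805$ ($m = \left(-35\right) \left(-623\right) = 21805$)
$m + f{\left(n{\left(-6 \right)} \right)} = 21805 + \left(1 + \frac{1}{14} \left(-6\right)\right) = 21805 + \left(1 - \frac{3}{7}\right) = 21805 + \frac{4}{7} = \frac{152639}{7}$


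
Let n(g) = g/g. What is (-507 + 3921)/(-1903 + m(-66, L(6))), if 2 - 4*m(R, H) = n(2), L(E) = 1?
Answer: -4552/2537 ≈ -1.7942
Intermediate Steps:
n(g) = 1
m(R, H) = ¼ (m(R, H) = ½ - ¼*1 = ½ - ¼ = ¼)
(-507 + 3921)/(-1903 + m(-66, L(6))) = (-507 + 3921)/(-1903 + ¼) = 3414/(-7611/4) = 3414*(-4/7611) = -4552/2537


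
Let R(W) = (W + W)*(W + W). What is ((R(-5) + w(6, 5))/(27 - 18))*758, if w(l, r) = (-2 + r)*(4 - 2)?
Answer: 80348/9 ≈ 8927.6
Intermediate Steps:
w(l, r) = -4 + 2*r (w(l, r) = (-2 + r)*2 = -4 + 2*r)
R(W) = 4*W² (R(W) = (2*W)*(2*W) = 4*W²)
((R(-5) + w(6, 5))/(27 - 18))*758 = ((4*(-5)² + (-4 + 2*5))/(27 - 18))*758 = ((4*25 + (-4 + 10))/9)*758 = ((100 + 6)*(⅑))*758 = (106*(⅑))*758 = (106/9)*758 = 80348/9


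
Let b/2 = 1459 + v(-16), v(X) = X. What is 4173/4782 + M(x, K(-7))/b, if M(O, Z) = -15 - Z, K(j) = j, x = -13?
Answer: 2000837/2300142 ≈ 0.86987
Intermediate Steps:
b = 2886 (b = 2*(1459 - 16) = 2*1443 = 2886)
4173/4782 + M(x, K(-7))/b = 4173/4782 + (-15 - 1*(-7))/2886 = 4173*(1/4782) + (-15 + 7)*(1/2886) = 1391/1594 - 8*1/2886 = 1391/1594 - 4/1443 = 2000837/2300142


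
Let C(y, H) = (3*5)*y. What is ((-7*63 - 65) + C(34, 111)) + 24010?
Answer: 24014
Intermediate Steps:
C(y, H) = 15*y
((-7*63 - 65) + C(34, 111)) + 24010 = ((-7*63 - 65) + 15*34) + 24010 = ((-441 - 65) + 510) + 24010 = (-506 + 510) + 24010 = 4 + 24010 = 24014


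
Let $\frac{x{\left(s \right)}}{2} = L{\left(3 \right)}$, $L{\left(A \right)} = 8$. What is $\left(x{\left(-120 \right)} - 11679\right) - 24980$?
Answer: $-36643$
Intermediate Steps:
$x{\left(s \right)} = 16$ ($x{\left(s \right)} = 2 \cdot 8 = 16$)
$\left(x{\left(-120 \right)} - 11679\right) - 24980 = \left(16 - 11679\right) - 24980 = -11663 - 24980 = -36643$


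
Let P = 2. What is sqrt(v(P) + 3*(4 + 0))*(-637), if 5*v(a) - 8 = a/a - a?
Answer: -637*sqrt(335)/5 ≈ -2331.8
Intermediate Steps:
v(a) = 9/5 - a/5 (v(a) = 8/5 + (a/a - a)/5 = 8/5 + (1 - a)/5 = 8/5 + (1/5 - a/5) = 9/5 - a/5)
sqrt(v(P) + 3*(4 + 0))*(-637) = sqrt((9/5 - 1/5*2) + 3*(4 + 0))*(-637) = sqrt((9/5 - 2/5) + 3*4)*(-637) = sqrt(7/5 + 12)*(-637) = sqrt(67/5)*(-637) = (sqrt(335)/5)*(-637) = -637*sqrt(335)/5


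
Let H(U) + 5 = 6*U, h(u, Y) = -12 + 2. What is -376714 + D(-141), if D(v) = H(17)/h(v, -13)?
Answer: -3767237/10 ≈ -3.7672e+5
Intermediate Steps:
h(u, Y) = -10
H(U) = -5 + 6*U
D(v) = -97/10 (D(v) = (-5 + 6*17)/(-10) = (-5 + 102)*(-⅒) = 97*(-⅒) = -97/10)
-376714 + D(-141) = -376714 - 97/10 = -3767237/10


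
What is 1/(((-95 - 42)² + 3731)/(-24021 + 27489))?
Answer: 289/1875 ≈ 0.15413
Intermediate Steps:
1/(((-95 - 42)² + 3731)/(-24021 + 27489)) = 1/(((-137)² + 3731)/3468) = 1/((18769 + 3731)*(1/3468)) = 1/(22500*(1/3468)) = 1/(1875/289) = 289/1875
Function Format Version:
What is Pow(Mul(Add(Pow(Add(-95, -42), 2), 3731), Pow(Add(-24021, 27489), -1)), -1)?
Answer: Rational(289, 1875) ≈ 0.15413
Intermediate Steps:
Pow(Mul(Add(Pow(Add(-95, -42), 2), 3731), Pow(Add(-24021, 27489), -1)), -1) = Pow(Mul(Add(Pow(-137, 2), 3731), Pow(3468, -1)), -1) = Pow(Mul(Add(18769, 3731), Rational(1, 3468)), -1) = Pow(Mul(22500, Rational(1, 3468)), -1) = Pow(Rational(1875, 289), -1) = Rational(289, 1875)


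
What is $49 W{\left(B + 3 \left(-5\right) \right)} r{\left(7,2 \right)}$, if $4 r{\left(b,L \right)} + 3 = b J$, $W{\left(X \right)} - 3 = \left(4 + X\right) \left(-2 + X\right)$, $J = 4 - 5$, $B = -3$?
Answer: $- \frac{69335}{2} \approx -34668.0$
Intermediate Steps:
$J = -1$ ($J = 4 - 5 = -1$)
$W{\left(X \right)} = 3 + \left(-2 + X\right) \left(4 + X\right)$ ($W{\left(X \right)} = 3 + \left(4 + X\right) \left(-2 + X\right) = 3 + \left(-2 + X\right) \left(4 + X\right)$)
$r{\left(b,L \right)} = - \frac{3}{4} - \frac{b}{4}$ ($r{\left(b,L \right)} = - \frac{3}{4} + \frac{b \left(-1\right)}{4} = - \frac{3}{4} + \frac{\left(-1\right) b}{4} = - \frac{3}{4} - \frac{b}{4}$)
$49 W{\left(B + 3 \left(-5\right) \right)} r{\left(7,2 \right)} = 49 \left(-5 + \left(-3 + 3 \left(-5\right)\right)^{2} + 2 \left(-3 + 3 \left(-5\right)\right)\right) \left(- \frac{3}{4} - \frac{7}{4}\right) = 49 \left(-5 + \left(-3 - 15\right)^{2} + 2 \left(-3 - 15\right)\right) \left(- \frac{3}{4} - \frac{7}{4}\right) = 49 \left(-5 + \left(-18\right)^{2} + 2 \left(-18\right)\right) \left(- \frac{5}{2}\right) = 49 \left(-5 + 324 - 36\right) \left(- \frac{5}{2}\right) = 49 \cdot 283 \left(- \frac{5}{2}\right) = 13867 \left(- \frac{5}{2}\right) = - \frac{69335}{2}$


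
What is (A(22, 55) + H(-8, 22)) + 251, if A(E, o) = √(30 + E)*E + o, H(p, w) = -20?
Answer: 286 + 44*√13 ≈ 444.64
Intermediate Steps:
A(E, o) = o + E*√(30 + E) (A(E, o) = E*√(30 + E) + o = o + E*√(30 + E))
(A(22, 55) + H(-8, 22)) + 251 = ((55 + 22*√(30 + 22)) - 20) + 251 = ((55 + 22*√52) - 20) + 251 = ((55 + 22*(2*√13)) - 20) + 251 = ((55 + 44*√13) - 20) + 251 = (35 + 44*√13) + 251 = 286 + 44*√13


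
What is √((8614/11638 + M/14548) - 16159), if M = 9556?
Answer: I*√13680582108054389/920161 ≈ 127.11*I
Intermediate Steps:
√((8614/11638 + M/14548) - 16159) = √((8614/11638 + 9556/14548) - 16159) = √((8614*(1/11638) + 9556*(1/14548)) - 16159) = √((4307/5819 + 2389/3637) - 16159) = √(29566150/21163703 - 16159) = √(-341954710627/21163703) = I*√13680582108054389/920161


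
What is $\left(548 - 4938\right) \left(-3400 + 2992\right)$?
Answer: $1791120$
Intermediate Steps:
$\left(548 - 4938\right) \left(-3400 + 2992\right) = \left(-4390\right) \left(-408\right) = 1791120$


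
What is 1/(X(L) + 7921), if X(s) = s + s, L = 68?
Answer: 1/8057 ≈ 0.00012412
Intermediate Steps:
X(s) = 2*s
1/(X(L) + 7921) = 1/(2*68 + 7921) = 1/(136 + 7921) = 1/8057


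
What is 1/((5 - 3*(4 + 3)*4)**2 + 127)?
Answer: 1/6368 ≈ 0.00015704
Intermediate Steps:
1/((5 - 3*(4 + 3)*4)**2 + 127) = 1/((5 - 21*4)**2 + 127) = 1/((5 - 3*28)**2 + 127) = 1/((5 - 84)**2 + 127) = 1/((-79)**2 + 127) = 1/(6241 + 127) = 1/6368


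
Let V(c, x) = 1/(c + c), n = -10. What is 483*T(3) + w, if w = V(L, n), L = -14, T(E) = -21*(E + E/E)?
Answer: -1136017/28 ≈ -40572.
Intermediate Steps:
T(E) = -21 - 21*E (T(E) = -21*(E + 1) = -21*(1 + E) = -21 - 21*E)
V(c, x) = 1/(2*c)
w = -1/28 (w = (1/2)/(-14) = (1/2)*(-1/14) = -1/28 ≈ -0.035714)
483*T(3) + w = 483*(-21 - 21*3) - 1/28 = 483*(-21 - 63) - 1/28 = 483*(-84) - 1/28 = -40572 - 1/28 = -1136017/28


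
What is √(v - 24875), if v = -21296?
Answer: I*√46171 ≈ 214.87*I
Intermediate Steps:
√(v - 24875) = √(-21296 - 24875) = √(-46171) = I*√46171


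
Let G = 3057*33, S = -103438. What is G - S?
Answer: 204319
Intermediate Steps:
G = 100881
G - S = 100881 - 1*(-103438) = 100881 + 103438 = 204319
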